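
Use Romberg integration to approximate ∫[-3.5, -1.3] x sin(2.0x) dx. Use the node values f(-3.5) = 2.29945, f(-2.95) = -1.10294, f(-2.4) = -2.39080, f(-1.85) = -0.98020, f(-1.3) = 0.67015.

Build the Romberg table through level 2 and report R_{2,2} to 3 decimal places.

R_{0,0} (trapezoid, 1 panel, h=2.2000): 3.26656
R_{1,0} (trapezoid, 2 panels, h=1.1000): -0.99660
R_{2,0} (trapezoid, 4 panels, h=0.5500): -1.64403
R_{1,1} = -0.99660 + (-0.99660 − 3.26656)/3 = -2.41765
R_{2,1} = -1.64403 + (-1.64403 − (-0.99660))/3 = -1.85984
R_{2,2} = -1.85984 + (-1.85984 − (-2.41765))/15 = -1.82265

-1.823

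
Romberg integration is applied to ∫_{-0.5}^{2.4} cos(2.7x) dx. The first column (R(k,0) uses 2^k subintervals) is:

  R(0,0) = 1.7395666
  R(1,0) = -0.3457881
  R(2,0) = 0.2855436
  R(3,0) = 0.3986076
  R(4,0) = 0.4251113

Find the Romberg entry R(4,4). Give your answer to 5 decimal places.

0.43383

Richardson extrapolation on the trapezoidal column (denominator 4−1=3):
R(1,1) = (4·(-0.3457881) − 1.7395666) / 3 = -1.0409063
R(2,1) = 0.2855436 + (0.2855436 − (-0.3457881))/3 = 0.4959875
R(3,1) = 0.3986076 + (0.3986076 − 0.2855436)/3 = 0.4362956
R(4,1) = 0.4251113 + (0.4251113 − 0.3986076)/3 = 0.4339459
R(2,2) = (16·0.4959875 − (-1.0409063)) / 15 = 0.5984471
R(3,2) = (16·0.4362956 − 0.4959875) / 15 = 0.4323161
R(4,2) = 0.4339459 + (0.4339459 − 0.4362956)/15 = 0.4337893
R(3,3) = (64·0.4323161 − 0.5984471) / 63 = 0.4296791
R(4,3) = (64·0.4337893 − 0.4323161) / 63 = 0.4338127
R(4,4) = (256·0.4338127 − 0.4296791) / 255 = 0.4338289
(Column j=1 coincides with Simpson's rule on the same nodes.)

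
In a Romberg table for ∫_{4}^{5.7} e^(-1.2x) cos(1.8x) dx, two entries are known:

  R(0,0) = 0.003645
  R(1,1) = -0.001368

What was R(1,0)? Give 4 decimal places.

From R(1,1) = (4·R(1,0) − R(0,0))/3, solve for R(1,0):
4·R(1,0) = 3·(-0.001368) + 0.003645 = -0.000459
R(1,0) = -0.000115

-0.0001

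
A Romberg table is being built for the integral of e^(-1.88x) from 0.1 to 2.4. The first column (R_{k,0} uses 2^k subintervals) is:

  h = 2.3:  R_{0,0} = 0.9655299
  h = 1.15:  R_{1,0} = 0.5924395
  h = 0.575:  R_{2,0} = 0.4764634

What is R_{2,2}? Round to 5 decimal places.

0.43579

Richardson extrapolation on the trapezoidal column (denominator 4−1=3):
R_{1,1} = 0.5924395 + (0.5924395 − 0.9655299)/3 = 0.4680760
R_{2,1} = 0.4764634 + (0.4764634 − 0.5924395)/3 = 0.4378047
R_{2,2} = 0.4378047 + (0.4378047 − 0.4680760)/15 = 0.4357866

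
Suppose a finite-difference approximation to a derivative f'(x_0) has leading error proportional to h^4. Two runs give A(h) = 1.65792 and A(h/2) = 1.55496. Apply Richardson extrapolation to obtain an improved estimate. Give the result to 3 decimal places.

1.548

The leading error scales as h^4; refining by a factor of 2 reduces it by 2^4 = 16.
Extrapolated value = (16·A(h/2) − A(h)) / (16 − 1)
= (16·1.55496 − 1.65792) / 15
= 23.22144 / 15 = 1.54810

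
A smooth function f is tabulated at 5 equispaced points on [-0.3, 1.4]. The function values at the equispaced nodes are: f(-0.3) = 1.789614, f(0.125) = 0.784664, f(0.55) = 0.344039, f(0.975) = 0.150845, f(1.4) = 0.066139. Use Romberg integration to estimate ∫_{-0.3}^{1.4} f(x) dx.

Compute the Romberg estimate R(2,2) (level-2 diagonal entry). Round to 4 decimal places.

0.8888

R(0,0) (trapezoid, 1 panel, h=1.7000): 1.577390
R(1,0) (trapezoid, 2 panels, h=0.8500): 1.081128
R(2,0) (trapezoid, 4 panels, h=0.4250): 0.938155
R(1,1) = 1.081128 + (1.081128 − 1.577390)/3 = 0.915707
R(2,1) = 0.938155 + (0.938155 − 1.081128)/3 = 0.890497
R(2,2) = 0.890497 + (0.890497 − 0.915707)/15 = 0.888816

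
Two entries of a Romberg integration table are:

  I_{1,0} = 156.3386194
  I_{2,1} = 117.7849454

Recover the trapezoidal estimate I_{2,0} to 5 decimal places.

127.42336

From I_{2,1} = (4·I_{2,0} − I_{1,0})/3, solve for I_{2,0}:
4·I_{2,0} = 3·117.7849454 + 156.3386194 = 509.6934556
I_{2,0} = 127.4233639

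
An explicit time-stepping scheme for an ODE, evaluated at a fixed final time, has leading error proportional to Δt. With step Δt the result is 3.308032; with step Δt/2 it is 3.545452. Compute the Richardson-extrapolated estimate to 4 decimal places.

3.7829

The leading error scales as Δt; refining by a factor of 2 reduces it by 2^1 = 2.
Extrapolated value = (2·A(Δt/2) − A(Δt)) / (2 − 1)
= (2·3.545452 − 3.308032) / 1
= 3.782872 / 1 = 3.782872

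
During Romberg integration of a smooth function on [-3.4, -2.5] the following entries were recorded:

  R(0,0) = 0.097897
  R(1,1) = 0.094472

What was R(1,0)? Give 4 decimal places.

0.0953

From R(1,1) = (4·R(1,0) − R(0,0))/3, solve for R(1,0):
4·R(1,0) = 3·0.094472 + 0.097897 = 0.381313
R(1,0) = 0.095328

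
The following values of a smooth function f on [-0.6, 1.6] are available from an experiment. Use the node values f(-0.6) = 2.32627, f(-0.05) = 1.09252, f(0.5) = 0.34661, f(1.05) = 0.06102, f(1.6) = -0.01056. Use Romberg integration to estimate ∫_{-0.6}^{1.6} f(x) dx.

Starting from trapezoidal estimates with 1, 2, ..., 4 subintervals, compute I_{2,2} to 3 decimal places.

1.400

I_{0,0} (trapezoid, 1 panel, h=2.2000): 2.54728
I_{1,0} (trapezoid, 2 panels, h=1.1000): 1.65491
I_{2,0} (trapezoid, 4 panels, h=0.5500): 1.46190
I_{1,1} = 1.65491 + (1.65491 − 2.54728)/3 = 1.35745
I_{2,1} = 1.46190 + (1.46190 − 1.65491)/3 = 1.39756
I_{2,2} = 1.39756 + (1.39756 − 1.35745)/15 = 1.40023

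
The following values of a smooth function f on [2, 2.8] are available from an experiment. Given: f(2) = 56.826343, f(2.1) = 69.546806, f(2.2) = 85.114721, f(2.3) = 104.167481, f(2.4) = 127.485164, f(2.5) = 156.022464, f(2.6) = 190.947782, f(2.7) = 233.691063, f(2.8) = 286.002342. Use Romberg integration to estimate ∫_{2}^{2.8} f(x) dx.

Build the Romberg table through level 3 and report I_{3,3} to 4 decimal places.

I_{0,0} (trapezoid, 1 panel, h=0.8000): 137.131474
I_{1,0} (trapezoid, 2 panels, h=0.4000): 119.559803
I_{2,0} (trapezoid, 4 panels, h=0.2000): 114.992402
I_{3,0} (trapezoid, 8 panels, h=0.1000): 113.838982
I_{1,1} = 119.559803 + (119.559803 − 137.131474)/3 = 113.702579
I_{2,1} = 114.992402 + (114.992402 − 119.559803)/3 = 113.469935
I_{3,1} = 113.838982 + (113.838982 − 114.992402)/3 = 113.454509
I_{2,2} = 113.469935 + (113.469935 − 113.702579)/15 = 113.454425
I_{3,2} = 113.454509 + (113.454509 − 113.469935)/15 = 113.453481
I_{3,3} = 113.453481 + (113.453481 − 113.454425)/63 = 113.453466

113.4535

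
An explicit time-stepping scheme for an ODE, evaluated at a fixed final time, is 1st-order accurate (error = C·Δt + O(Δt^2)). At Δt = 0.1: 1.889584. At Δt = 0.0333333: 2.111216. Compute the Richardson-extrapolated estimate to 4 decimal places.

The leading error scales as Δt; refining by a factor of 3 reduces it by 3^1 = 3.
Extrapolated value = (3·A(Δt/3) − A(Δt)) / (3 − 1)
= (3·2.111216 − 1.889584) / 2
= 4.444064 / 2 = 2.222032

2.2220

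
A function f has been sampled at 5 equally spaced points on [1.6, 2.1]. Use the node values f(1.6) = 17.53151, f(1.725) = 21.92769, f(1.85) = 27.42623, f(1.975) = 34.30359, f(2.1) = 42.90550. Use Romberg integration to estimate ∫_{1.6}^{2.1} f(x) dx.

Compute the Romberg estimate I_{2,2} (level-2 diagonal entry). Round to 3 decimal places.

I_{0,0} (trapezoid, 1 panel, h=0.5000): 15.10925
I_{1,0} (trapezoid, 2 panels, h=0.2500): 14.41118
I_{2,0} (trapezoid, 4 panels, h=0.1250): 14.23450
I_{1,1} = 14.41118 + (14.41118 − 15.10925)/3 = 14.17849
I_{2,1} = 14.23450 + (14.23450 − 14.41118)/3 = 14.17561
I_{2,2} = 14.17561 + (14.17561 − 14.17849)/15 = 14.17542

14.175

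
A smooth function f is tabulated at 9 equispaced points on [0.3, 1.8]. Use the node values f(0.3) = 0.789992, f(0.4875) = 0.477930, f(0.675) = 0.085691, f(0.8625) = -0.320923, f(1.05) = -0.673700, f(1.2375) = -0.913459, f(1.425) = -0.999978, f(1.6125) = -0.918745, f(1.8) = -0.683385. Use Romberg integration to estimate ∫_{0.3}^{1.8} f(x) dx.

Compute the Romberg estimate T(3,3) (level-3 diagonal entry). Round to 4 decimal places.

T(0,0) (trapezoid, 1 panel, h=1.5000): 0.079955
T(1,0) (trapezoid, 2 panels, h=0.7500): -0.465297
T(2,0) (trapezoid, 4 panels, h=0.3750): -0.575506
T(3,0) (trapezoid, 8 panels, h=0.1875): -0.601853
T(1,1) = -0.465297 + (-0.465297 − 0.079955)/3 = -0.647048
T(2,1) = -0.575506 + (-0.575506 − (-0.465297))/3 = -0.612242
T(3,1) = -0.601853 + (-0.601853 − (-0.575506))/3 = -0.610635
T(2,2) = -0.612242 + (-0.612242 − (-0.647048))/15 = -0.609922
T(3,2) = -0.610635 + (-0.610635 − (-0.612242))/15 = -0.610528
T(3,3) = -0.610528 + (-0.610528 − (-0.609922))/63 = -0.610538

-0.6105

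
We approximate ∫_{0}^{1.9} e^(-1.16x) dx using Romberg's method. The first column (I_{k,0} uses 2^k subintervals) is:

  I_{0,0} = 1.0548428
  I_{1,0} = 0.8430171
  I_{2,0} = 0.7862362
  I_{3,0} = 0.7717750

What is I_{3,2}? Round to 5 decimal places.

Richardson extrapolation on the trapezoidal column (denominator 4−1=3):
I_{2,1} = 0.7862362 + (0.7862362 − 0.8430171)/3 = 0.7673092
I_{3,1} = 0.7717750 + (0.7717750 − 0.7862362)/3 = 0.7669546
I_{3,2} = 0.7669546 + (0.7669546 − 0.7673092)/15 = 0.7669310
(Column j=1 coincides with Simpson's rule on the same nodes.)

0.76693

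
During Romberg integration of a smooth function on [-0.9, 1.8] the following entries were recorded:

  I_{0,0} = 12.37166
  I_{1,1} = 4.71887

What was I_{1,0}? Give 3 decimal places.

From I_{1,1} = (4·I_{1,0} − I_{0,0})/3, solve for I_{1,0}:
4·I_{1,0} = 3·4.71887 + 12.37166 = 26.52827
I_{1,0} = 6.63207

6.632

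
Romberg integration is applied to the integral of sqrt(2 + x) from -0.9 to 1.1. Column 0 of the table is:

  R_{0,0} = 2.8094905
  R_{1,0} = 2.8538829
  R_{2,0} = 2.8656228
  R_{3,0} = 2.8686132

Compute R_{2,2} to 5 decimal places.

Richardson extrapolation on the trapezoidal column (denominator 4−1=3):
R_{1,1} = (4·2.8538829 − 2.8094905) / 3 = 2.8686804
R_{2,1} = (4·2.8656228 − 2.8538829) / 3 = 2.8695361
R_{2,2} = 2.8695361 + (2.8695361 − 2.8686804)/15 = 2.8695931

2.86959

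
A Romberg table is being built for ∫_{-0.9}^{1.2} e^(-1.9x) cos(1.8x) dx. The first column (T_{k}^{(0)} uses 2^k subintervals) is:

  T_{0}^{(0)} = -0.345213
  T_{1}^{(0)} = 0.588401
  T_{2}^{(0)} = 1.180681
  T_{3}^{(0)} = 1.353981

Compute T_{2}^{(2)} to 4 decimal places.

T_{1}^{(1)} = 0.588401 + (0.588401 − (-0.345213))/3 = 0.899606
T_{2}^{(1)} = (4·1.180681 − 0.588401) / 3 = 1.378108
T_{2}^{(2)} = (16·1.378108 − 0.899606) / 15 = 1.410008

1.4100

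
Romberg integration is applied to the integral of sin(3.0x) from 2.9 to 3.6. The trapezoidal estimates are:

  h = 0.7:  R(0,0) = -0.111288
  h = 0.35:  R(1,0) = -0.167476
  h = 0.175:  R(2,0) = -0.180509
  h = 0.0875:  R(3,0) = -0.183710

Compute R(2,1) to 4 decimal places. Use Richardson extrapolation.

-0.1849

R(2,1) = (4·(-0.180509) − (-0.167476)) / 3 = -0.184853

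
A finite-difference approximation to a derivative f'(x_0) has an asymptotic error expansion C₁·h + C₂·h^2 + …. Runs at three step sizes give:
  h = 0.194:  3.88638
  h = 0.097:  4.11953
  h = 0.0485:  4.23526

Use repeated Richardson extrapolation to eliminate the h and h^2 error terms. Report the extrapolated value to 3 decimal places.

4.350

First eliminate the h term (factor 2^1 = 2):
  B₁ = (2·4.11953 − 3.88638)/1 = 4.35268
  B₂ = (2·4.23526 − 4.11953)/1 = 4.35099
Then eliminate the h^2 term (factor 2^2 = 4):
  (4·4.35099 − 4.35268)/3 = 4.35043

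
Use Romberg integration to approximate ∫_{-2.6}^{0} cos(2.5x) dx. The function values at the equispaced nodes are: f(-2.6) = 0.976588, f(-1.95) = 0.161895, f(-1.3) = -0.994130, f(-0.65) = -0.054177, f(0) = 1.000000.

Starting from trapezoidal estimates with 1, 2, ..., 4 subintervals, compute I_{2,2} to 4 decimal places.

I_{0,0} (trapezoid, 1 panel, h=2.6000): 2.569564
I_{1,0} (trapezoid, 2 panels, h=1.3000): -0.007587
I_{2,0} (trapezoid, 4 panels, h=0.6500): 0.066223
I_{1,1} = -0.007587 + (-0.007587 − 2.569564)/3 = -0.866637
I_{2,1} = 0.066223 + (0.066223 − (-0.007587))/3 = 0.090826
I_{2,2} = 0.090826 + (0.090826 − (-0.866637))/15 = 0.154657

0.1547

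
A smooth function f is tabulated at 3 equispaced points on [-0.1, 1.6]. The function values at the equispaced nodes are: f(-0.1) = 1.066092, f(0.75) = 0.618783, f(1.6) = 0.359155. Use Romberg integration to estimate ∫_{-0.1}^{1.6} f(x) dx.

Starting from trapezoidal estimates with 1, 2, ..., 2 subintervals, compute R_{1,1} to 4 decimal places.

R_{0,0} (trapezoid, 1 panel, h=1.7000): 1.211460
R_{1,0} (trapezoid, 2 panels, h=0.8500): 1.131696
R_{1,1} = 1.131696 + (1.131696 − 1.211460)/3 = 1.105108

1.1051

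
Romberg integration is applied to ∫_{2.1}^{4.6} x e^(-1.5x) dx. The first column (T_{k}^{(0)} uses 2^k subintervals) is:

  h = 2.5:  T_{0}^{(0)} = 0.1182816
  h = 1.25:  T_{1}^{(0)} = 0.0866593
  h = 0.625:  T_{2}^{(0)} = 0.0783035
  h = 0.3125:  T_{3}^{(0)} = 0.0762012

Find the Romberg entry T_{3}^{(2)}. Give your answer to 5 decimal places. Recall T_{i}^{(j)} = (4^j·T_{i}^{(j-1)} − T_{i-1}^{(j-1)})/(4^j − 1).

0.07550

Richardson extrapolation on the trapezoidal column (denominator 4−1=3):
T_{2}^{(1)} = (4·0.0783035 − 0.0866593) / 3 = 0.0755182
T_{3}^{(1)} = (4·0.0762012 − 0.0783035) / 3 = 0.0755004
T_{3}^{(2)} = 0.0755004 + (0.0755004 − 0.0755182)/15 = 0.0754992
(Column j=1 coincides with Simpson's rule on the same nodes.)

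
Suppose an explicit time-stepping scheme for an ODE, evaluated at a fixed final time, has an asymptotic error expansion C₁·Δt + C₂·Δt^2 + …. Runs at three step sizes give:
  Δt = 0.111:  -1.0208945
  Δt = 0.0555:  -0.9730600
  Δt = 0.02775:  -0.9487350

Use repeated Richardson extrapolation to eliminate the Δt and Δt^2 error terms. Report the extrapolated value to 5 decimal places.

First eliminate the Δt term (factor 2^1 = 2):
  B₁ = (2·(-0.9730600) − (-1.0208945))/1 = -0.9252255
  B₂ = (2·(-0.9487350) − (-0.9730600))/1 = -0.9244100
Then eliminate the Δt^2 term (factor 2^2 = 4):
  (4·(-0.9244100) − (-0.9252255))/3 = -0.9241382

-0.92414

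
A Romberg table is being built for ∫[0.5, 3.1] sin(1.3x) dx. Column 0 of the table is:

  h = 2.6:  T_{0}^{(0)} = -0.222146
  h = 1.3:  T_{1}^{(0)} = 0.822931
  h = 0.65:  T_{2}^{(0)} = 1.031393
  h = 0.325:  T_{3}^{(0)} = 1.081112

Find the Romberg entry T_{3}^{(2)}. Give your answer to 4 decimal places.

Richardson extrapolation on the trapezoidal column (denominator 4−1=3):
T_{2}^{(1)} = (4·1.031393 − 0.822931) / 3 = 1.100880
T_{3}^{(1)} = (4·1.081112 − 1.031393) / 3 = 1.097685
T_{3}^{(2)} = 1.097685 + (1.097685 − 1.100880)/15 = 1.097472
(Column j=1 coincides with Simpson's rule on the same nodes.)

1.0975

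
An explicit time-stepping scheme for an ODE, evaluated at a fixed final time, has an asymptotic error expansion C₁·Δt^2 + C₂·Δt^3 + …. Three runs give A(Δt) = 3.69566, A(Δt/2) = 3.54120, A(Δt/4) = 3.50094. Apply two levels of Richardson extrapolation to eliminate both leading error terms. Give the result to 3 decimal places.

First eliminate the Δt^2 term (factor 2^2 = 4):
  B₁ = (4·3.54120 − 3.69566)/3 = 3.48971
  B₂ = (4·3.50094 − 3.54120)/3 = 3.48752
Then eliminate the Δt^3 term (factor 2^3 = 8):
  (8·3.48752 − 3.48971)/7 = 3.48721

3.487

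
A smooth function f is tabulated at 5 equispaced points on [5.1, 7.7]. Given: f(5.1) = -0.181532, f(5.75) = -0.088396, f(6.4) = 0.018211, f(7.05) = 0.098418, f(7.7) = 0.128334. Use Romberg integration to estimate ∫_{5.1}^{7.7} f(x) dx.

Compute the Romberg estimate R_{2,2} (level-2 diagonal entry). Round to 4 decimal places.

R_{0,0} (trapezoid, 1 panel, h=2.6000): -0.069157
R_{1,0} (trapezoid, 2 panels, h=1.3000): -0.010904
R_{2,0} (trapezoid, 4 panels, h=0.6500): 0.001062
R_{1,1} = -0.010904 + (-0.010904 − (-0.069157))/3 = 0.008514
R_{2,1} = 0.001062 + (0.001062 − (-0.010904))/3 = 0.005051
R_{2,2} = 0.005051 + (0.005051 − 0.008514)/15 = 0.004820

0.0048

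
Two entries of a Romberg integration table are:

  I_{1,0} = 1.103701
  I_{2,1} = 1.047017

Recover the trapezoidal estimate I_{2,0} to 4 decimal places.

From I_{2,1} = (4·I_{2,0} − I_{1,0})/3, solve for I_{2,0}:
4·I_{2,0} = 3·1.047017 + 1.103701 = 4.244752
I_{2,0} = 1.061188

1.0612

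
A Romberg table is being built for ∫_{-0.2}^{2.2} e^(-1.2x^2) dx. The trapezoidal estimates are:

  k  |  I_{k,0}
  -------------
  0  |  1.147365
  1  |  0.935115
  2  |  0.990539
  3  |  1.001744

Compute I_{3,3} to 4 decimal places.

1.0050

I_{1,1} = (4·0.935115 − 1.147365) / 3 = 0.864365
I_{2,1} = (4·0.990539 − 0.935115) / 3 = 1.009014
I_{3,1} = (4·1.001744 − 0.990539) / 3 = 1.005479
I_{2,2} = (16·1.009014 − 0.864365) / 15 = 1.018657
I_{3,2} = 1.005479 + (1.005479 − 1.009014)/15 = 1.005243
I_{3,3} = 1.005243 + (1.005243 − 1.018657)/63 = 1.005030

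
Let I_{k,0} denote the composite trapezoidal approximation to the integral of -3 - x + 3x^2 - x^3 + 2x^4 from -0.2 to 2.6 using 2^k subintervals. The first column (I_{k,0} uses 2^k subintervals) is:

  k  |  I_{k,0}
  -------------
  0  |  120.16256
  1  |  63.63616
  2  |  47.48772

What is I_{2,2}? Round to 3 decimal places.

I_{1,1} = (4·63.63616 − 120.16256) / 3 = 44.79403
I_{2,1} = (4·47.48772 − 63.63616) / 3 = 42.10491
I_{2,2} = 42.10491 + (42.10491 − 44.79403)/15 = 41.92564

41.926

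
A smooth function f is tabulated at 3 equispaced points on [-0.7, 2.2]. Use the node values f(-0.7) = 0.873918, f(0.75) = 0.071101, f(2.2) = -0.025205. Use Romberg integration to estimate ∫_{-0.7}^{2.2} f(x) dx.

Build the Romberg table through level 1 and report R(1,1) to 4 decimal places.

R(0,0) (trapezoid, 1 panel, h=2.9000): 1.230634
R(1,0) (trapezoid, 2 panels, h=1.4500): 0.718413
R(1,1) = 0.718413 + (0.718413 − 1.230634)/3 = 0.547673

0.5477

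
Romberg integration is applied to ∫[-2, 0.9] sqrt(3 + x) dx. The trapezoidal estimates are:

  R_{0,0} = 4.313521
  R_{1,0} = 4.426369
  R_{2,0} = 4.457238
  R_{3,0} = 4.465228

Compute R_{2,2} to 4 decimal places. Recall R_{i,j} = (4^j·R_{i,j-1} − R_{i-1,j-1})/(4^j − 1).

R_{1,1} = 4.426369 + (4.426369 − 4.313521)/3 = 4.463985
R_{2,1} = (4·4.457238 − 4.426369) / 3 = 4.467528
R_{2,2} = (16·4.467528 − 4.463985) / 15 = 4.467764

4.4678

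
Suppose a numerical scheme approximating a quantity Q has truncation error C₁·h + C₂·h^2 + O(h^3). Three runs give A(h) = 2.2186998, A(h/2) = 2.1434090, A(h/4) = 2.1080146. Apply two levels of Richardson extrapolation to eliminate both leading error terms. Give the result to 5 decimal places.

2.07412

First eliminate the h term (factor 2^1 = 2):
  B₁ = (2·2.1434090 − 2.2186998)/1 = 2.0681182
  B₂ = (2·2.1080146 − 2.1434090)/1 = 2.0726202
Then eliminate the h^2 term (factor 2^2 = 4):
  (4·2.0726202 − 2.0681182)/3 = 2.0741209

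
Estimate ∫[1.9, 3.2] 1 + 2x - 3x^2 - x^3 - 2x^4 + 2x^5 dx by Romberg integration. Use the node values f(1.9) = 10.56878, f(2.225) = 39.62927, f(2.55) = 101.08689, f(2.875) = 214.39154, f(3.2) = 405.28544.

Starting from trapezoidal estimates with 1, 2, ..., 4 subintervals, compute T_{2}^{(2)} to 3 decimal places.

T_{0}^{(0)} (trapezoid, 1 panel, h=1.3000): 270.30524
T_{1}^{(0)} (trapezoid, 2 panels, h=0.6500): 200.85910
T_{2}^{(0)} (trapezoid, 4 panels, h=0.3250): 182.98631
T_{1}^{(1)} = 200.85910 + (200.85910 − 270.30524)/3 = 177.71039
T_{2}^{(1)} = 182.98631 + (182.98631 − 200.85910)/3 = 177.02871
T_{2}^{(2)} = 177.02871 + (177.02871 − 177.71039)/15 = 176.98326

176.983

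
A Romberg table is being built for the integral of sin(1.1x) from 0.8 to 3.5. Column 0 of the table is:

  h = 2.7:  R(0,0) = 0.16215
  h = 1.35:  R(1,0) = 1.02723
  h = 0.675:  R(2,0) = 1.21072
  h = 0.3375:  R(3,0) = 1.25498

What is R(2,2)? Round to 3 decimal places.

1.269

R(1,1) = (4·1.02723 − 0.16215) / 3 = 1.31559
R(2,1) = (4·1.21072 − 1.02723) / 3 = 1.27188
R(2,2) = (16·1.27188 − 1.31559) / 15 = 1.26897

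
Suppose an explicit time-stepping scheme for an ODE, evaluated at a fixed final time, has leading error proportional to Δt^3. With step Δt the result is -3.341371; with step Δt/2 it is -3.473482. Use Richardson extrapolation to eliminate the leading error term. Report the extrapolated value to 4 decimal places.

Extrapolated value = (8·A(Δt/2) − A(Δt)) / (8 − 1)
= (8·(-3.473482) − (-3.341371)) / 7
= -24.446485 / 7 = -3.492355

-3.4924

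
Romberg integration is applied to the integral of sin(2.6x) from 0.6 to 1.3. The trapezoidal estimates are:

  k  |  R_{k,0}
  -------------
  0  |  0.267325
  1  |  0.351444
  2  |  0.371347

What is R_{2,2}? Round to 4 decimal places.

0.3779

Richardson extrapolation on the trapezoidal column (denominator 4−1=3):
R_{1,1} = (4·0.351444 − 0.267325) / 3 = 0.379484
R_{2,1} = 0.371347 + (0.371347 − 0.351444)/3 = 0.377981
R_{2,2} = (16·0.377981 − 0.379484) / 15 = 0.377881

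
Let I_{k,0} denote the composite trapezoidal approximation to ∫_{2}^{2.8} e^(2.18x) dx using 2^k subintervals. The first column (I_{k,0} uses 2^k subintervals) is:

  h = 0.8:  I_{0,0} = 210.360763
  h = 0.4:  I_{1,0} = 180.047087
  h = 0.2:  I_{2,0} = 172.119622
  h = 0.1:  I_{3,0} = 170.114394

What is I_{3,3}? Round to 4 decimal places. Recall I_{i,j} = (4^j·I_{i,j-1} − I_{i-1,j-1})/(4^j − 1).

169.4439

Richardson extrapolation on the trapezoidal column (denominator 4−1=3):
I_{1,1} = 180.047087 + (180.047087 − 210.360763)/3 = 169.942528
I_{2,1} = (4·172.119622 − 180.047087) / 3 = 169.477134
I_{3,1} = 170.114394 + (170.114394 − 172.119622)/3 = 169.445985
I_{2,2} = 169.477134 + (169.477134 − 169.942528)/15 = 169.446108
I_{3,2} = (16·169.445985 − 169.477134) / 15 = 169.443908
I_{3,3} = 169.443908 + (169.443908 − 169.446108)/63 = 169.443873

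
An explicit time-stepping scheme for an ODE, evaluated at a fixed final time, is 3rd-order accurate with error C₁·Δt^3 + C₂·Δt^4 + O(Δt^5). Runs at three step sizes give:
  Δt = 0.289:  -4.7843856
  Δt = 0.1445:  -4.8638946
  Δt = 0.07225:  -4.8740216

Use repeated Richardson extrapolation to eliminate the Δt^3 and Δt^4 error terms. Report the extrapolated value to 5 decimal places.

-4.87548

First eliminate the Δt^3 term (factor 2^3 = 8):
  B₁ = (8·(-4.8638946) − (-4.7843856))/7 = -4.8752530
  B₂ = (8·(-4.8740216) − (-4.8638946))/7 = -4.8754683
Then eliminate the Δt^4 term (factor 2^4 = 16):
  (16·(-4.8754683) − (-4.8752530))/15 = -4.8754827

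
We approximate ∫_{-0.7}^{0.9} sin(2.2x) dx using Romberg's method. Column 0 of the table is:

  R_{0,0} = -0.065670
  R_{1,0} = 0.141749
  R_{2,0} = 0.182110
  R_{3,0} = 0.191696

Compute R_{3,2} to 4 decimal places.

Richardson extrapolation on the trapezoidal column (denominator 4−1=3):
R_{2,1} = (4·0.182110 − 0.141749) / 3 = 0.195564
R_{3,1} = (4·0.191696 − 0.182110) / 3 = 0.194891
R_{3,2} = (16·0.194891 − 0.195564) / 15 = 0.194846
(Column j=1 coincides with Simpson's rule on the same nodes.)

0.1948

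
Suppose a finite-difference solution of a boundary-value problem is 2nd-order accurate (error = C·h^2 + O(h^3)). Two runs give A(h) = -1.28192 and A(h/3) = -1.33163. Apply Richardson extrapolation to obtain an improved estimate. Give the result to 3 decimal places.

-1.338

The leading error scales as h^2; refining by a factor of 3 reduces it by 3^2 = 9.
Extrapolated value = (9·A(h/3) − A(h)) / (9 − 1)
= (9·(-1.33163) − (-1.28192)) / 8
= -10.70275 / 8 = -1.33784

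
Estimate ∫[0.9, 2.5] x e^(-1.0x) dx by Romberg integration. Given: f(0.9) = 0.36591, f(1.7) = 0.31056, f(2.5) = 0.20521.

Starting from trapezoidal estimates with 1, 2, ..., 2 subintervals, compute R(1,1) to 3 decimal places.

0.484

R(0,0) (trapezoid, 1 panel, h=1.6000): 0.45690
R(1,0) (trapezoid, 2 panels, h=0.8000): 0.47690
R(1,1) = 0.47690 + (0.47690 − 0.45690)/3 = 0.48357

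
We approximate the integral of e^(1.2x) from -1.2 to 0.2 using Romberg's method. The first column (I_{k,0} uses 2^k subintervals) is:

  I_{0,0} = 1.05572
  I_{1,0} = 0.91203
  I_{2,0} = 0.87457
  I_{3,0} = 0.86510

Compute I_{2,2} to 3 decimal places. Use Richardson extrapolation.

0.862

I_{1,1} = 0.91203 + (0.91203 − 1.05572)/3 = 0.86413
I_{2,1} = 0.87457 + (0.87457 − 0.91203)/3 = 0.86208
I_{2,2} = (16·0.86208 − 0.86413) / 15 = 0.86194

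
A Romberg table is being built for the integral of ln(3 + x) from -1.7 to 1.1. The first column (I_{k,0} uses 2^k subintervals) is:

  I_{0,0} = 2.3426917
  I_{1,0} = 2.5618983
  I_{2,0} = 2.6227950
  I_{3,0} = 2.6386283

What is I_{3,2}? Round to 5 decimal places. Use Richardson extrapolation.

Richardson extrapolation on the trapezoidal column (denominator 4−1=3):
I_{2,1} = 2.6227950 + (2.6227950 − 2.5618983)/3 = 2.6430939
I_{3,1} = (4·2.6386283 − 2.6227950) / 3 = 2.6439061
I_{3,2} = (16·2.6439061 − 2.6430939) / 15 = 2.6439602
(Column j=1 coincides with Simpson's rule on the same nodes.)

2.64396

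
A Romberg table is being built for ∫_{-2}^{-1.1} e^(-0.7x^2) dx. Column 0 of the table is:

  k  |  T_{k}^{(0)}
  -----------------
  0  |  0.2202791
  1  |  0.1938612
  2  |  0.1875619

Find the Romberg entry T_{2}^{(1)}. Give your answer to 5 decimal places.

0.18546

T_{2}^{(1)} = (4·0.1875619 − 0.1938612) / 3 = 0.1854621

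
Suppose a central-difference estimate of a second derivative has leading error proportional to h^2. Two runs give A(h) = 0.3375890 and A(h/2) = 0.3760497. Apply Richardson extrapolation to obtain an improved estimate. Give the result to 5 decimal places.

The leading error scales as h^2; refining by a factor of 2 reduces it by 2^2 = 4.
Extrapolated value = (4·A(h/2) − A(h)) / (4 − 1)
= (4·0.3760497 − 0.3375890) / 3
= 1.1666098 / 3 = 0.3888699

0.38887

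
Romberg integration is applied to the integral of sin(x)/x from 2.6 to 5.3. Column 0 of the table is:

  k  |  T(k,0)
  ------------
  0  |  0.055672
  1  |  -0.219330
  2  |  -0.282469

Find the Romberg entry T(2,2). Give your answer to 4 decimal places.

-0.3030

Richardson extrapolation on the trapezoidal column (denominator 4−1=3):
T(1,1) = -0.219330 + (-0.219330 − 0.055672)/3 = -0.310997
T(2,1) = (4·(-0.282469) − (-0.219330)) / 3 = -0.303515
T(2,2) = -0.303515 + (-0.303515 − (-0.310997))/15 = -0.303016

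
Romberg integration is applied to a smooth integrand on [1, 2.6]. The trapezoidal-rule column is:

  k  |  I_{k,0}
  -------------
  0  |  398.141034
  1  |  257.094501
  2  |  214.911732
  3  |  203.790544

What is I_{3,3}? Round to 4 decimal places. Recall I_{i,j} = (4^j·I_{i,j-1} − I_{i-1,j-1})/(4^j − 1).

I_{1,1} = (4·257.094501 − 398.141034) / 3 = 210.078990
I_{2,1} = 214.911732 + (214.911732 − 257.094501)/3 = 200.850809
I_{3,1} = 203.790544 + (203.790544 − 214.911732)/3 = 200.083481
I_{2,2} = (16·200.850809 − 210.078990) / 15 = 200.235597
I_{3,2} = 200.083481 + (200.083481 − 200.850809)/15 = 200.032326
I_{3,3} = 200.032326 + (200.032326 − 200.235597)/63 = 200.029099
(Column j=1 coincides with Simpson's rule on the same nodes.)

200.0291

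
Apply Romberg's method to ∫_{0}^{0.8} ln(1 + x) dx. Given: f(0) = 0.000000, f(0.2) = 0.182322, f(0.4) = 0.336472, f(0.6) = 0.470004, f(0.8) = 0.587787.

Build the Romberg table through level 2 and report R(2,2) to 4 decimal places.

R(0,0) (trapezoid, 1 panel, h=0.8000): 0.235115
R(1,0) (trapezoid, 2 panels, h=0.4000): 0.252146
R(2,0) (trapezoid, 4 panels, h=0.2000): 0.256538
R(1,1) = 0.252146 + (0.252146 − 0.235115)/3 = 0.257823
R(2,1) = 0.256538 + (0.256538 − 0.252146)/3 = 0.258002
R(2,2) = 0.258002 + (0.258002 − 0.257823)/15 = 0.258014

0.2580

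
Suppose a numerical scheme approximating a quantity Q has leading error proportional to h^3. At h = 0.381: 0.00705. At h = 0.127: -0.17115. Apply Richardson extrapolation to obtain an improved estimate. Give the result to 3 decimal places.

The leading error scales as h^3; refining by a factor of 3 reduces it by 3^3 = 27.
Extrapolated value = (27·A(h/3) − A(h)) / (27 − 1)
= (27·(-0.17115) − 0.00705) / 26
= -4.62810 / 26 = -0.17800

-0.178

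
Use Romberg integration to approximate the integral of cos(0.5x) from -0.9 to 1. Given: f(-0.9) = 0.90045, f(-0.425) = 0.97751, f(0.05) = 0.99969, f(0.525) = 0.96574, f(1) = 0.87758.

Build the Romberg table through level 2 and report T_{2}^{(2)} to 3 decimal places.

1.829

T_{0}^{(0)} (trapezoid, 1 panel, h=1.9000): 1.68913
T_{1}^{(0)} (trapezoid, 2 panels, h=0.9500): 1.79427
T_{2}^{(0)} (trapezoid, 4 panels, h=0.4750): 1.82018
T_{1}^{(1)} = 1.79427 + (1.79427 − 1.68913)/3 = 1.82932
T_{2}^{(1)} = 1.82018 + (1.82018 − 1.79427)/3 = 1.82882
T_{2}^{(2)} = 1.82882 + (1.82882 − 1.82932)/15 = 1.82879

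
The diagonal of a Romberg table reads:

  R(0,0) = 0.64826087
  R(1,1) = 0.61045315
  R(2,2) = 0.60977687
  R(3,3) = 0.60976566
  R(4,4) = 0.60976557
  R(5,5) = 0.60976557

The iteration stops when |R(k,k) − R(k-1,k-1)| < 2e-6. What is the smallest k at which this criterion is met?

k = 4

|R(1,1) − R(0,0)| = 0.03780772 ≥ 2e-6
|R(2,2) − R(1,1)| = 0.00067628 ≥ 2e-6
|R(3,3) − R(2,2)| = 0.00001121 ≥ 2e-6
|R(4,4) − R(3,3)| = 0.00000009 < 2e-6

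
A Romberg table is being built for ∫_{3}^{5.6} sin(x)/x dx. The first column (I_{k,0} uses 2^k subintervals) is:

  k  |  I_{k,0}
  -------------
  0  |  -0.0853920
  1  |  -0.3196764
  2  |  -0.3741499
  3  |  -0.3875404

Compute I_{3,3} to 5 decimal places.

-0.39198

Richardson extrapolation on the trapezoidal column (denominator 4−1=3):
I_{1,1} = (4·(-0.3196764) − (-0.0853920)) / 3 = -0.3977712
I_{2,1} = (4·(-0.3741499) − (-0.3196764)) / 3 = -0.3923077
I_{3,1} = -0.3875404 + (-0.3875404 − (-0.3741499))/3 = -0.3920039
I_{2,2} = (16·(-0.3923077) − (-0.3977712)) / 15 = -0.3919435
I_{3,2} = (16·(-0.3920039) − (-0.3923077)) / 15 = -0.3919836
I_{3,3} = -0.3919836 + (-0.3919836 − (-0.3919435))/63 = -0.3919842
(Column j=1 coincides with Simpson's rule on the same nodes.)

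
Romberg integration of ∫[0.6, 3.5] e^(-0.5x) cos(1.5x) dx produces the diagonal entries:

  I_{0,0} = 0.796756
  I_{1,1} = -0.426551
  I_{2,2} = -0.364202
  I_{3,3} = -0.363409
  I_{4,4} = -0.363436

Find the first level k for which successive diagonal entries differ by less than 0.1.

|I_{1,1} − I_{0,0}| = 1.223307 ≥ 0.1
|I_{2,2} − I_{1,1}| = 0.062349 < 0.1

k = 2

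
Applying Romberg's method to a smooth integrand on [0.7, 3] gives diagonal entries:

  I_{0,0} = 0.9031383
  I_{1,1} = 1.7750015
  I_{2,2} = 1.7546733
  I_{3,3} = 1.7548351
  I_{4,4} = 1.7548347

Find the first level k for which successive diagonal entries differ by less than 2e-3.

k = 3

|I_{1,1} − I_{0,0}| = 0.8718632 ≥ 2e-3
|I_{2,2} − I_{1,1}| = 0.0203282 ≥ 2e-3
|I_{3,3} − I_{2,2}| = 0.0001618 < 2e-3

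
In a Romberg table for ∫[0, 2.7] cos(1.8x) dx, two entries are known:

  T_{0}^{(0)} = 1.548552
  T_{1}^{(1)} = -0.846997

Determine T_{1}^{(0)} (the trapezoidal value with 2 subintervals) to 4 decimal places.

-0.2481

From T_{1}^{(1)} = (4·T_{1}^{(0)} − T_{0}^{(0)})/3, solve for T_{1}^{(0)}:
4·T_{1}^{(0)} = 3·(-0.846997) + 1.548552 = -0.992439
T_{1}^{(0)} = -0.248110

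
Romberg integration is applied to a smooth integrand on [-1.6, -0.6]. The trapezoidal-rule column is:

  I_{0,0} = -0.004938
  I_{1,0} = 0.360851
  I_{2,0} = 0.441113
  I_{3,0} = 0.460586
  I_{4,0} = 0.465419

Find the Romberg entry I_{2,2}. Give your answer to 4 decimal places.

I_{1,1} = (4·0.360851 − (-0.004938)) / 3 = 0.482781
I_{2,1} = 0.441113 + (0.441113 − 0.360851)/3 = 0.467867
I_{2,2} = (16·0.467867 − 0.482781) / 15 = 0.466873

0.4669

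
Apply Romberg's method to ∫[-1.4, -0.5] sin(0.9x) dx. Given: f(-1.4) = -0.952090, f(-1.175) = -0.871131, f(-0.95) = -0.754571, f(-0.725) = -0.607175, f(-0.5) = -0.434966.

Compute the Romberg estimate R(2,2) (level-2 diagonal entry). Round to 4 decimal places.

-0.6607

R(0,0) (trapezoid, 1 panel, h=0.9000): -0.624175
R(1,0) (trapezoid, 2 panels, h=0.4500): -0.651645
R(2,0) (trapezoid, 4 panels, h=0.2250): -0.658441
R(1,1) = -0.651645 + (-0.651645 − (-0.624175))/3 = -0.660802
R(2,1) = -0.658441 + (-0.658441 − (-0.651645))/3 = -0.660706
R(2,2) = -0.660706 + (-0.660706 − (-0.660802))/15 = -0.660700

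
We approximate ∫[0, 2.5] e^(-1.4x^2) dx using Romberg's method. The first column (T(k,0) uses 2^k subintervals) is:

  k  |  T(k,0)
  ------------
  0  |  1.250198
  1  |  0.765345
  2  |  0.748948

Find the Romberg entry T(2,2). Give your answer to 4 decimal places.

Richardson extrapolation on the trapezoidal column (denominator 4−1=3):
T(1,1) = 0.765345 + (0.765345 − 1.250198)/3 = 0.603727
T(2,1) = 0.748948 + (0.748948 − 0.765345)/3 = 0.743482
T(2,2) = (16·0.743482 − 0.603727) / 15 = 0.752799

0.7528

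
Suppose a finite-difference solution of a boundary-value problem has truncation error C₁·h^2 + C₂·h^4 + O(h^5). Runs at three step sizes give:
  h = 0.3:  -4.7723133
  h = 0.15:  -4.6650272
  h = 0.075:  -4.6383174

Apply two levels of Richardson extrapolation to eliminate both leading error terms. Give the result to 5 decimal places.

-4.62942

First eliminate the h^2 term (factor 2^2 = 4):
  B₁ = (4·(-4.6650272) − (-4.7723133))/3 = -4.6292652
  B₂ = (4·(-4.6383174) − (-4.6650272))/3 = -4.6294141
Then eliminate the h^4 term (factor 2^4 = 16):
  (16·(-4.6294141) − (-4.6292652))/15 = -4.6294240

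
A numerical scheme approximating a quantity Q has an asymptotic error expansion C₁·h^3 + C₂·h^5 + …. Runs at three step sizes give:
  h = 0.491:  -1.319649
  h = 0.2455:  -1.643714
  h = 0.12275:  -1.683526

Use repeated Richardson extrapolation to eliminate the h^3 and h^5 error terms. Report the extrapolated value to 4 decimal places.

-1.6892

First eliminate the h^3 term (factor 2^3 = 8):
  B₁ = (8·(-1.643714) − (-1.319649))/7 = -1.690009
  B₂ = (8·(-1.683526) − (-1.643714))/7 = -1.689213
Then eliminate the h^5 term (factor 2^5 = 32):
  (32·(-1.689213) − (-1.690009))/31 = -1.689187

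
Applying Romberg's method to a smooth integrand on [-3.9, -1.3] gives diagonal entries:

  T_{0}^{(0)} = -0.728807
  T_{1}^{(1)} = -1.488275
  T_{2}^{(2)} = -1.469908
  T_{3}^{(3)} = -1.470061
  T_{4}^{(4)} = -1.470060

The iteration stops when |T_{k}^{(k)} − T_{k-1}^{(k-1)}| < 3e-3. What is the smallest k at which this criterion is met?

|T_{1}^{(1)} − T_{0}^{(0)}| = 0.759468 ≥ 3e-3
|T_{2}^{(2)} − T_{1}^{(1)}| = 0.018367 ≥ 3e-3
|T_{3}^{(3)} − T_{2}^{(2)}| = 0.000153 < 3e-3

k = 3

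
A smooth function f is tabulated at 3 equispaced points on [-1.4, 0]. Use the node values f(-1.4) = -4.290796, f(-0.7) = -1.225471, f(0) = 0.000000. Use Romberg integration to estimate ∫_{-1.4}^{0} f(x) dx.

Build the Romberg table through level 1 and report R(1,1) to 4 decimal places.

R(0,0) (trapezoid, 1 panel, h=1.4000): -3.003557
R(1,0) (trapezoid, 2 panels, h=0.7000): -2.359608
R(1,1) = -2.359608 + (-2.359608 − (-3.003557))/3 = -2.144958

-2.1450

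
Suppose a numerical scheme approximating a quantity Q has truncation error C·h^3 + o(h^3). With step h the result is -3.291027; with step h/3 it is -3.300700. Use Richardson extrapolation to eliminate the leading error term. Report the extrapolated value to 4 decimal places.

-3.3011

The leading error scales as h^3; refining by a factor of 3 reduces it by 3^3 = 27.
Extrapolated value = (27·A(h/3) − A(h)) / (27 − 1)
= (27·(-3.300700) − (-3.291027)) / 26
= -85.827873 / 26 = -3.301072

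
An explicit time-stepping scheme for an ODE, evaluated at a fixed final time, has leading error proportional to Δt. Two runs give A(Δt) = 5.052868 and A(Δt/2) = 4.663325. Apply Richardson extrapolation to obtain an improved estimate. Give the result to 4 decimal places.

Extrapolated value = (2·A(Δt/2) − A(Δt)) / (2 − 1)
= (2·4.663325 − 5.052868) / 1
= 4.273782 / 1 = 4.273782

4.2738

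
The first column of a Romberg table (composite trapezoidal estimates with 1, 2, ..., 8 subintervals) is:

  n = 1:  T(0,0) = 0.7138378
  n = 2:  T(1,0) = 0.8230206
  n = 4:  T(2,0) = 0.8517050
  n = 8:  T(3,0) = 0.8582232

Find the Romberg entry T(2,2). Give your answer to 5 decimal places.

0.86139

Richardson extrapolation on the trapezoidal column (denominator 4−1=3):
T(1,1) = (4·0.8230206 − 0.7138378) / 3 = 0.8594149
T(2,1) = (4·0.8517050 − 0.8230206) / 3 = 0.8612665
T(2,2) = 0.8612665 + (0.8612665 − 0.8594149)/15 = 0.8613899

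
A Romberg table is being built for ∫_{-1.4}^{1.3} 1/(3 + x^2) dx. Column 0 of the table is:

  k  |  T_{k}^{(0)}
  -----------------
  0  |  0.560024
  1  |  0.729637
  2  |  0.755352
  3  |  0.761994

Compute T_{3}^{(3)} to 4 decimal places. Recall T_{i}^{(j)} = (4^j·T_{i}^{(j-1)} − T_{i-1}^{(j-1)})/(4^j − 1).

Richardson extrapolation on the trapezoidal column (denominator 4−1=3):
T_{1}^{(1)} = 0.729637 + (0.729637 − 0.560024)/3 = 0.786175
T_{2}^{(1)} = (4·0.755352 − 0.729637) / 3 = 0.763924
T_{3}^{(1)} = (4·0.761994 − 0.755352) / 3 = 0.764208
T_{2}^{(2)} = 0.763924 + (0.763924 − 0.786175)/15 = 0.762441
T_{3}^{(2)} = 0.764208 + (0.764208 − 0.763924)/15 = 0.764227
T_{3}^{(3)} = 0.764227 + (0.764227 − 0.762441)/63 = 0.764255

0.7643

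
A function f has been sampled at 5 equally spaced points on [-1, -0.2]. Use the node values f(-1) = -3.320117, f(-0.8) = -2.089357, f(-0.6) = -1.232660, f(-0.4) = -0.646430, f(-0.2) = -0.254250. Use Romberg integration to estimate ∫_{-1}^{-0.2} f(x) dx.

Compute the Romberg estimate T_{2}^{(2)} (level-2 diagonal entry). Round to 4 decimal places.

T_{0}^{(0)} (trapezoid, 1 panel, h=0.8000): -1.429747
T_{1}^{(0)} (trapezoid, 2 panels, h=0.4000): -1.207937
T_{2}^{(0)} (trapezoid, 4 panels, h=0.2000): -1.151126
T_{1}^{(1)} = -1.207937 + (-1.207937 − (-1.429747))/3 = -1.134000
T_{2}^{(1)} = -1.151126 + (-1.151126 − (-1.207937))/3 = -1.132189
T_{2}^{(2)} = -1.132189 + (-1.132189 − (-1.134000))/15 = -1.132068

-1.1321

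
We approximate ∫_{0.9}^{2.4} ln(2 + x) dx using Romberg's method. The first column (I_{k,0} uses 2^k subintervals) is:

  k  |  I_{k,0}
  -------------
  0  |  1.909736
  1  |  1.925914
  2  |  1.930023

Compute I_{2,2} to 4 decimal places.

Richardson extrapolation on the trapezoidal column (denominator 4−1=3):
I_{1,1} = (4·1.925914 − 1.909736) / 3 = 1.931307
I_{2,1} = 1.930023 + (1.930023 − 1.925914)/3 = 1.931393
I_{2,2} = (16·1.931393 − 1.931307) / 15 = 1.931399

1.9314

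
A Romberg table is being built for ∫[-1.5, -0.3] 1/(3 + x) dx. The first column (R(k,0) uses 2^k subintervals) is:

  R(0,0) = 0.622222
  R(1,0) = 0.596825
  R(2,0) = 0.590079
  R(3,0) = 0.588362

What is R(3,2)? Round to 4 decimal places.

R(2,1) = (4·0.590079 − 0.596825) / 3 = 0.587830
R(3,1) = (4·0.588362 − 0.590079) / 3 = 0.587790
R(3,2) = (16·0.587790 − 0.587830) / 15 = 0.587787

0.5878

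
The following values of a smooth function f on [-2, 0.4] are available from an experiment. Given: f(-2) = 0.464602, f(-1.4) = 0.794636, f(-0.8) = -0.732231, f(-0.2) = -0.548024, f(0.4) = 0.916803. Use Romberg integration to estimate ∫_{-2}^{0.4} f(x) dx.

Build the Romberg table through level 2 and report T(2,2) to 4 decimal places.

0.2340

T(0,0) (trapezoid, 1 panel, h=2.4000): 1.657686
T(1,0) (trapezoid, 2 panels, h=1.2000): -0.049834
T(2,0) (trapezoid, 4 panels, h=0.6000): 0.123050
T(1,1) = -0.049834 + (-0.049834 − 1.657686)/3 = -0.619007
T(2,1) = 0.123050 + (0.123050 − (-0.049834))/3 = 0.180678
T(2,2) = 0.180678 + (0.180678 − (-0.619007))/15 = 0.233990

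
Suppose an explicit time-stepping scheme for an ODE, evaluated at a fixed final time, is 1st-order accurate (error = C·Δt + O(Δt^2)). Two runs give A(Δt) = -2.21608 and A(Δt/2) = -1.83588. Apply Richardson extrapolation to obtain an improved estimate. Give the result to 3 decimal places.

Extrapolated value = (2·A(Δt/2) − A(Δt)) / (2 − 1)
= (2·(-1.83588) − (-2.21608)) / 1
= -1.45568 / 1 = -1.45568

-1.456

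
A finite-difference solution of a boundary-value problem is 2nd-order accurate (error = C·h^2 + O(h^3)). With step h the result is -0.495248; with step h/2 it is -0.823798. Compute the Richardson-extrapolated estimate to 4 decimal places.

-0.9333

Extrapolated value = (4·A(h/2) − A(h)) / (4 − 1)
= (4·(-0.823798) − (-0.495248)) / 3
= -2.799944 / 3 = -0.933315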